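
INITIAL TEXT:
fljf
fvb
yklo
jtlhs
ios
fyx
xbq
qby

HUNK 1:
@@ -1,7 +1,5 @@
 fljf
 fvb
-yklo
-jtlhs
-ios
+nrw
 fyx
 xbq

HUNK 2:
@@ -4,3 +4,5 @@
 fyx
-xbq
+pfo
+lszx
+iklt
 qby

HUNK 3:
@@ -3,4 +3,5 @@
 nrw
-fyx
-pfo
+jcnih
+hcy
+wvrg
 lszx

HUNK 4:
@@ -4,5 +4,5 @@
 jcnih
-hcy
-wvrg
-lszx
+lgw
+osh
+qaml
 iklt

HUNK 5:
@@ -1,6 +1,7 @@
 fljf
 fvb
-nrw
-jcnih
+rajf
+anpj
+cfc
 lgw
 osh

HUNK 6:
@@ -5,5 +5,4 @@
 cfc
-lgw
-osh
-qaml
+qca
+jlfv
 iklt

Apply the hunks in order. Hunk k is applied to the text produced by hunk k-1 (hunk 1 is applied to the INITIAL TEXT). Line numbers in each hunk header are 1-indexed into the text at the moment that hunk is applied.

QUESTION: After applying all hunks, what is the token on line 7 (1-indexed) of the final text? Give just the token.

Answer: jlfv

Derivation:
Hunk 1: at line 1 remove [yklo,jtlhs,ios] add [nrw] -> 6 lines: fljf fvb nrw fyx xbq qby
Hunk 2: at line 4 remove [xbq] add [pfo,lszx,iklt] -> 8 lines: fljf fvb nrw fyx pfo lszx iklt qby
Hunk 3: at line 3 remove [fyx,pfo] add [jcnih,hcy,wvrg] -> 9 lines: fljf fvb nrw jcnih hcy wvrg lszx iklt qby
Hunk 4: at line 4 remove [hcy,wvrg,lszx] add [lgw,osh,qaml] -> 9 lines: fljf fvb nrw jcnih lgw osh qaml iklt qby
Hunk 5: at line 1 remove [nrw,jcnih] add [rajf,anpj,cfc] -> 10 lines: fljf fvb rajf anpj cfc lgw osh qaml iklt qby
Hunk 6: at line 5 remove [lgw,osh,qaml] add [qca,jlfv] -> 9 lines: fljf fvb rajf anpj cfc qca jlfv iklt qby
Final line 7: jlfv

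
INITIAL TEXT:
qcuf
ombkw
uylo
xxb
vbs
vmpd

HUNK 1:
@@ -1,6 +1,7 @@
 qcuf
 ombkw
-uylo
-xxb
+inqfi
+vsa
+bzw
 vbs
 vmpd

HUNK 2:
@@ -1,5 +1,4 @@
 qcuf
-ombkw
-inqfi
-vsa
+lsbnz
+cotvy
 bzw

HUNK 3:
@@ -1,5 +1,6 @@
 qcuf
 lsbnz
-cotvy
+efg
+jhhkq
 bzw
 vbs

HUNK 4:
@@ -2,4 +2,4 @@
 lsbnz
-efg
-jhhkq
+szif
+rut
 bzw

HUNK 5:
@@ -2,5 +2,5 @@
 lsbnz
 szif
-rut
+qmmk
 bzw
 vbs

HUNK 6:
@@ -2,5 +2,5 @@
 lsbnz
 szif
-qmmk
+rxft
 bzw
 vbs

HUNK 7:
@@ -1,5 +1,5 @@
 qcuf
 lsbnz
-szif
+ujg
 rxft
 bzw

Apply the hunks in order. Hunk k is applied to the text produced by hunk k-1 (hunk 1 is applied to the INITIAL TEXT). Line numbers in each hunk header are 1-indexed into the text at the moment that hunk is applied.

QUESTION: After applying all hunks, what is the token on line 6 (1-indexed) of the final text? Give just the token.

Hunk 1: at line 1 remove [uylo,xxb] add [inqfi,vsa,bzw] -> 7 lines: qcuf ombkw inqfi vsa bzw vbs vmpd
Hunk 2: at line 1 remove [ombkw,inqfi,vsa] add [lsbnz,cotvy] -> 6 lines: qcuf lsbnz cotvy bzw vbs vmpd
Hunk 3: at line 1 remove [cotvy] add [efg,jhhkq] -> 7 lines: qcuf lsbnz efg jhhkq bzw vbs vmpd
Hunk 4: at line 2 remove [efg,jhhkq] add [szif,rut] -> 7 lines: qcuf lsbnz szif rut bzw vbs vmpd
Hunk 5: at line 2 remove [rut] add [qmmk] -> 7 lines: qcuf lsbnz szif qmmk bzw vbs vmpd
Hunk 6: at line 2 remove [qmmk] add [rxft] -> 7 lines: qcuf lsbnz szif rxft bzw vbs vmpd
Hunk 7: at line 1 remove [szif] add [ujg] -> 7 lines: qcuf lsbnz ujg rxft bzw vbs vmpd
Final line 6: vbs

Answer: vbs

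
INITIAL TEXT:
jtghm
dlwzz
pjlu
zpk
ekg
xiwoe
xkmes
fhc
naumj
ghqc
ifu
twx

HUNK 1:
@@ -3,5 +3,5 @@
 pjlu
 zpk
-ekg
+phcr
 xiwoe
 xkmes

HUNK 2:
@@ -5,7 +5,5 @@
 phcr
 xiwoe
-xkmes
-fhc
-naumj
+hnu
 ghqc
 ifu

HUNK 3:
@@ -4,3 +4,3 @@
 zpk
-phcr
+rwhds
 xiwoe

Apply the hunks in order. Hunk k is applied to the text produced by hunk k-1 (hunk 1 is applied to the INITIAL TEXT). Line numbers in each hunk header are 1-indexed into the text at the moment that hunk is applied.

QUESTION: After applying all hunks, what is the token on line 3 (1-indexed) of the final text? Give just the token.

Answer: pjlu

Derivation:
Hunk 1: at line 3 remove [ekg] add [phcr] -> 12 lines: jtghm dlwzz pjlu zpk phcr xiwoe xkmes fhc naumj ghqc ifu twx
Hunk 2: at line 5 remove [xkmes,fhc,naumj] add [hnu] -> 10 lines: jtghm dlwzz pjlu zpk phcr xiwoe hnu ghqc ifu twx
Hunk 3: at line 4 remove [phcr] add [rwhds] -> 10 lines: jtghm dlwzz pjlu zpk rwhds xiwoe hnu ghqc ifu twx
Final line 3: pjlu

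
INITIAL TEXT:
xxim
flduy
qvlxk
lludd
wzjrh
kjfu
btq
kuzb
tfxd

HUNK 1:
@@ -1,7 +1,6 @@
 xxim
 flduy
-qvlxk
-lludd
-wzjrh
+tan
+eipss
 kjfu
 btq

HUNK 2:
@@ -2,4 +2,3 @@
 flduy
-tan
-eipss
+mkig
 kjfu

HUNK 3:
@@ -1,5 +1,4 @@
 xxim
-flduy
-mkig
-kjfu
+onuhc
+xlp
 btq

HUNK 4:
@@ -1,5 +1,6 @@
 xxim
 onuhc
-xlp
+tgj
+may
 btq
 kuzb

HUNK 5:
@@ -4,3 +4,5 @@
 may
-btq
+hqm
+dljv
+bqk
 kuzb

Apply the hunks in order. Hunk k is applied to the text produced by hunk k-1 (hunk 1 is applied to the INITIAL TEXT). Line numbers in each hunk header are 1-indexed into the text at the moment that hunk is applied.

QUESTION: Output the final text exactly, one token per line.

Hunk 1: at line 1 remove [qvlxk,lludd,wzjrh] add [tan,eipss] -> 8 lines: xxim flduy tan eipss kjfu btq kuzb tfxd
Hunk 2: at line 2 remove [tan,eipss] add [mkig] -> 7 lines: xxim flduy mkig kjfu btq kuzb tfxd
Hunk 3: at line 1 remove [flduy,mkig,kjfu] add [onuhc,xlp] -> 6 lines: xxim onuhc xlp btq kuzb tfxd
Hunk 4: at line 1 remove [xlp] add [tgj,may] -> 7 lines: xxim onuhc tgj may btq kuzb tfxd
Hunk 5: at line 4 remove [btq] add [hqm,dljv,bqk] -> 9 lines: xxim onuhc tgj may hqm dljv bqk kuzb tfxd

Answer: xxim
onuhc
tgj
may
hqm
dljv
bqk
kuzb
tfxd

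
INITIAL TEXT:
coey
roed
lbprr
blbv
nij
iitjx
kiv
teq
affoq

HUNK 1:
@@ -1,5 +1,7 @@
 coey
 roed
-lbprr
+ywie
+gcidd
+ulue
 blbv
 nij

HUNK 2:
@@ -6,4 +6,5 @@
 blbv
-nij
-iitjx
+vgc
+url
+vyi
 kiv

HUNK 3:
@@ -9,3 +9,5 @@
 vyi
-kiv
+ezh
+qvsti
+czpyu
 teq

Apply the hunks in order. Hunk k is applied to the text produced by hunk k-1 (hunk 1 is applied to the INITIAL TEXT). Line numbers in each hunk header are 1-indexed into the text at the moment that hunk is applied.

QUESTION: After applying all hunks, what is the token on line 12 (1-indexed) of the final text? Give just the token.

Answer: czpyu

Derivation:
Hunk 1: at line 1 remove [lbprr] add [ywie,gcidd,ulue] -> 11 lines: coey roed ywie gcidd ulue blbv nij iitjx kiv teq affoq
Hunk 2: at line 6 remove [nij,iitjx] add [vgc,url,vyi] -> 12 lines: coey roed ywie gcidd ulue blbv vgc url vyi kiv teq affoq
Hunk 3: at line 9 remove [kiv] add [ezh,qvsti,czpyu] -> 14 lines: coey roed ywie gcidd ulue blbv vgc url vyi ezh qvsti czpyu teq affoq
Final line 12: czpyu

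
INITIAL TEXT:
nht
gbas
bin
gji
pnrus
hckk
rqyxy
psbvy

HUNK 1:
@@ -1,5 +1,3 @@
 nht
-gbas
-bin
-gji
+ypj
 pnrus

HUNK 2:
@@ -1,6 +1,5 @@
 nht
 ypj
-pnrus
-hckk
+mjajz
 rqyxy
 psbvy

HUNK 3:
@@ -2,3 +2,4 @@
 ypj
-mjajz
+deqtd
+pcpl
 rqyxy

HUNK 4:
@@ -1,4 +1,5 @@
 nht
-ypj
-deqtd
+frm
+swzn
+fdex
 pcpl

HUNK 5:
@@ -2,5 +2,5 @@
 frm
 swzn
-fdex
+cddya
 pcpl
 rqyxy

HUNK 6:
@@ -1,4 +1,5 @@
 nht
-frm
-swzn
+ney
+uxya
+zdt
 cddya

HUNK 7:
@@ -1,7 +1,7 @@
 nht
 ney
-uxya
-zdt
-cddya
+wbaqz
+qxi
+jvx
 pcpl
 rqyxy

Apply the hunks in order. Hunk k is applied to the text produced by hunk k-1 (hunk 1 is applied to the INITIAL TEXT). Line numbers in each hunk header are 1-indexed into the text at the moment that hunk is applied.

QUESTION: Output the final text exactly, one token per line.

Hunk 1: at line 1 remove [gbas,bin,gji] add [ypj] -> 6 lines: nht ypj pnrus hckk rqyxy psbvy
Hunk 2: at line 1 remove [pnrus,hckk] add [mjajz] -> 5 lines: nht ypj mjajz rqyxy psbvy
Hunk 3: at line 2 remove [mjajz] add [deqtd,pcpl] -> 6 lines: nht ypj deqtd pcpl rqyxy psbvy
Hunk 4: at line 1 remove [ypj,deqtd] add [frm,swzn,fdex] -> 7 lines: nht frm swzn fdex pcpl rqyxy psbvy
Hunk 5: at line 2 remove [fdex] add [cddya] -> 7 lines: nht frm swzn cddya pcpl rqyxy psbvy
Hunk 6: at line 1 remove [frm,swzn] add [ney,uxya,zdt] -> 8 lines: nht ney uxya zdt cddya pcpl rqyxy psbvy
Hunk 7: at line 1 remove [uxya,zdt,cddya] add [wbaqz,qxi,jvx] -> 8 lines: nht ney wbaqz qxi jvx pcpl rqyxy psbvy

Answer: nht
ney
wbaqz
qxi
jvx
pcpl
rqyxy
psbvy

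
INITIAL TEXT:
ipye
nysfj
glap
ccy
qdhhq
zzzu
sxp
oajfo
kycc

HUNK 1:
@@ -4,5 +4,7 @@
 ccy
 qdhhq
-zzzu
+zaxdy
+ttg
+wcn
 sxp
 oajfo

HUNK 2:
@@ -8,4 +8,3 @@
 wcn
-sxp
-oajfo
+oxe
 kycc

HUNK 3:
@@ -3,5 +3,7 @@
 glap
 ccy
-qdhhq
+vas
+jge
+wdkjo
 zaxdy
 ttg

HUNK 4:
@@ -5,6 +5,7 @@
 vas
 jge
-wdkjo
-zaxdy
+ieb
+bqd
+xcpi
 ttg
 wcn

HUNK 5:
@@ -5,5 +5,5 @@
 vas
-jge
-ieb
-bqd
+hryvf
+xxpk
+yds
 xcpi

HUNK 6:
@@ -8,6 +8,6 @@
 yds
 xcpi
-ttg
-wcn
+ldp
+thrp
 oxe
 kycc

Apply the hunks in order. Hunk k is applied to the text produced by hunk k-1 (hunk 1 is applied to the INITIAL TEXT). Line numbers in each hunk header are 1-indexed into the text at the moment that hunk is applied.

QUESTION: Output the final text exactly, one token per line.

Answer: ipye
nysfj
glap
ccy
vas
hryvf
xxpk
yds
xcpi
ldp
thrp
oxe
kycc

Derivation:
Hunk 1: at line 4 remove [zzzu] add [zaxdy,ttg,wcn] -> 11 lines: ipye nysfj glap ccy qdhhq zaxdy ttg wcn sxp oajfo kycc
Hunk 2: at line 8 remove [sxp,oajfo] add [oxe] -> 10 lines: ipye nysfj glap ccy qdhhq zaxdy ttg wcn oxe kycc
Hunk 3: at line 3 remove [qdhhq] add [vas,jge,wdkjo] -> 12 lines: ipye nysfj glap ccy vas jge wdkjo zaxdy ttg wcn oxe kycc
Hunk 4: at line 5 remove [wdkjo,zaxdy] add [ieb,bqd,xcpi] -> 13 lines: ipye nysfj glap ccy vas jge ieb bqd xcpi ttg wcn oxe kycc
Hunk 5: at line 5 remove [jge,ieb,bqd] add [hryvf,xxpk,yds] -> 13 lines: ipye nysfj glap ccy vas hryvf xxpk yds xcpi ttg wcn oxe kycc
Hunk 6: at line 8 remove [ttg,wcn] add [ldp,thrp] -> 13 lines: ipye nysfj glap ccy vas hryvf xxpk yds xcpi ldp thrp oxe kycc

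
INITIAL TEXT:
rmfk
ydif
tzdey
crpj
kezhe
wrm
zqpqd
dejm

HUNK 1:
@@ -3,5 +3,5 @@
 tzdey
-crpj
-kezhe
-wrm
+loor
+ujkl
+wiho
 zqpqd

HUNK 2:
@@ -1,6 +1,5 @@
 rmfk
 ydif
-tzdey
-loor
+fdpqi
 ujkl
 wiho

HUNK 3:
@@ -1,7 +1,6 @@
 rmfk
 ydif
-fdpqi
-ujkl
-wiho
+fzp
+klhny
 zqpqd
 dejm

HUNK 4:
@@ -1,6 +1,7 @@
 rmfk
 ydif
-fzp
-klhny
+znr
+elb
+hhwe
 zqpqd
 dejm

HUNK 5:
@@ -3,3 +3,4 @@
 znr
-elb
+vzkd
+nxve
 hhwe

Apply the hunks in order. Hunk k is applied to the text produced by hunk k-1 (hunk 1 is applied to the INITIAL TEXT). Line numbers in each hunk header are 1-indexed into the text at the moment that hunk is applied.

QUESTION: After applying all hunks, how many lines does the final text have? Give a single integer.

Answer: 8

Derivation:
Hunk 1: at line 3 remove [crpj,kezhe,wrm] add [loor,ujkl,wiho] -> 8 lines: rmfk ydif tzdey loor ujkl wiho zqpqd dejm
Hunk 2: at line 1 remove [tzdey,loor] add [fdpqi] -> 7 lines: rmfk ydif fdpqi ujkl wiho zqpqd dejm
Hunk 3: at line 1 remove [fdpqi,ujkl,wiho] add [fzp,klhny] -> 6 lines: rmfk ydif fzp klhny zqpqd dejm
Hunk 4: at line 1 remove [fzp,klhny] add [znr,elb,hhwe] -> 7 lines: rmfk ydif znr elb hhwe zqpqd dejm
Hunk 5: at line 3 remove [elb] add [vzkd,nxve] -> 8 lines: rmfk ydif znr vzkd nxve hhwe zqpqd dejm
Final line count: 8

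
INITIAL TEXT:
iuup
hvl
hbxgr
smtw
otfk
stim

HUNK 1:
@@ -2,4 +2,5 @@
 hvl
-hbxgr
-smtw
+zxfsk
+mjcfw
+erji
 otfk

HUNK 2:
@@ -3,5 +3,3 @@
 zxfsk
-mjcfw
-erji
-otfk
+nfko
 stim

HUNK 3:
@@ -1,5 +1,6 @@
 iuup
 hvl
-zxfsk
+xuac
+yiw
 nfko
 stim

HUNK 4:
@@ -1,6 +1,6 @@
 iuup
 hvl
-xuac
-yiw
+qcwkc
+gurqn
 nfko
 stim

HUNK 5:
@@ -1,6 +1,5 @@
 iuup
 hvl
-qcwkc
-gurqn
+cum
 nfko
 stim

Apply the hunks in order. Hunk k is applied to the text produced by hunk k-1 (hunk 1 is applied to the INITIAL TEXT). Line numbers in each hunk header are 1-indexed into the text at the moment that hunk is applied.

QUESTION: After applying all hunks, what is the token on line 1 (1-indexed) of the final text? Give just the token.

Hunk 1: at line 2 remove [hbxgr,smtw] add [zxfsk,mjcfw,erji] -> 7 lines: iuup hvl zxfsk mjcfw erji otfk stim
Hunk 2: at line 3 remove [mjcfw,erji,otfk] add [nfko] -> 5 lines: iuup hvl zxfsk nfko stim
Hunk 3: at line 1 remove [zxfsk] add [xuac,yiw] -> 6 lines: iuup hvl xuac yiw nfko stim
Hunk 4: at line 1 remove [xuac,yiw] add [qcwkc,gurqn] -> 6 lines: iuup hvl qcwkc gurqn nfko stim
Hunk 5: at line 1 remove [qcwkc,gurqn] add [cum] -> 5 lines: iuup hvl cum nfko stim
Final line 1: iuup

Answer: iuup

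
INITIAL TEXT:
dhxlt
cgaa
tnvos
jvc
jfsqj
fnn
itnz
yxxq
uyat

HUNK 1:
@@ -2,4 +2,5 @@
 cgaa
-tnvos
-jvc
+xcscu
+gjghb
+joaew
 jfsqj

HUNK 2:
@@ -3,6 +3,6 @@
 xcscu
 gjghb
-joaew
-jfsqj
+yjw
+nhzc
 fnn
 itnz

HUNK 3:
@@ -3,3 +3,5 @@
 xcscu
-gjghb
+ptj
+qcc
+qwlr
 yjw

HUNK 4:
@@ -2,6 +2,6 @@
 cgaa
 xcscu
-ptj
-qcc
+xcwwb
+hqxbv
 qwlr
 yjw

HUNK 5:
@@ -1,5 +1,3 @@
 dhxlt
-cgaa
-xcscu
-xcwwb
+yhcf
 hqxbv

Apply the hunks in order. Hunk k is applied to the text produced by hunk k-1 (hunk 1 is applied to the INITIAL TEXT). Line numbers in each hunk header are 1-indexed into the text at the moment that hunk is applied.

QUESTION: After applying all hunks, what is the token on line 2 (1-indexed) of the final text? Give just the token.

Answer: yhcf

Derivation:
Hunk 1: at line 2 remove [tnvos,jvc] add [xcscu,gjghb,joaew] -> 10 lines: dhxlt cgaa xcscu gjghb joaew jfsqj fnn itnz yxxq uyat
Hunk 2: at line 3 remove [joaew,jfsqj] add [yjw,nhzc] -> 10 lines: dhxlt cgaa xcscu gjghb yjw nhzc fnn itnz yxxq uyat
Hunk 3: at line 3 remove [gjghb] add [ptj,qcc,qwlr] -> 12 lines: dhxlt cgaa xcscu ptj qcc qwlr yjw nhzc fnn itnz yxxq uyat
Hunk 4: at line 2 remove [ptj,qcc] add [xcwwb,hqxbv] -> 12 lines: dhxlt cgaa xcscu xcwwb hqxbv qwlr yjw nhzc fnn itnz yxxq uyat
Hunk 5: at line 1 remove [cgaa,xcscu,xcwwb] add [yhcf] -> 10 lines: dhxlt yhcf hqxbv qwlr yjw nhzc fnn itnz yxxq uyat
Final line 2: yhcf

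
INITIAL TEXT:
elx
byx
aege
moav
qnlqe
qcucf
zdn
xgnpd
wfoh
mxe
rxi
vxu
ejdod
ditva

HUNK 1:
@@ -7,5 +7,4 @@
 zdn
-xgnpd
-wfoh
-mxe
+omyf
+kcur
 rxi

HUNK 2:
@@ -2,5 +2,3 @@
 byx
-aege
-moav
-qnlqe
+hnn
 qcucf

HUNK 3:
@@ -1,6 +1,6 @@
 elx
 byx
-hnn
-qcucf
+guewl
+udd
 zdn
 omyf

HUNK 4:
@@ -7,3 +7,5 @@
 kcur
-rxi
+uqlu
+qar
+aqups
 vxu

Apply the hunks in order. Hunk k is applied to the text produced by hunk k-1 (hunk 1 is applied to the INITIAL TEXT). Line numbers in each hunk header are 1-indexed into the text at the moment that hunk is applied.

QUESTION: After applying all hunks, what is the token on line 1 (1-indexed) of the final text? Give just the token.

Answer: elx

Derivation:
Hunk 1: at line 7 remove [xgnpd,wfoh,mxe] add [omyf,kcur] -> 13 lines: elx byx aege moav qnlqe qcucf zdn omyf kcur rxi vxu ejdod ditva
Hunk 2: at line 2 remove [aege,moav,qnlqe] add [hnn] -> 11 lines: elx byx hnn qcucf zdn omyf kcur rxi vxu ejdod ditva
Hunk 3: at line 1 remove [hnn,qcucf] add [guewl,udd] -> 11 lines: elx byx guewl udd zdn omyf kcur rxi vxu ejdod ditva
Hunk 4: at line 7 remove [rxi] add [uqlu,qar,aqups] -> 13 lines: elx byx guewl udd zdn omyf kcur uqlu qar aqups vxu ejdod ditva
Final line 1: elx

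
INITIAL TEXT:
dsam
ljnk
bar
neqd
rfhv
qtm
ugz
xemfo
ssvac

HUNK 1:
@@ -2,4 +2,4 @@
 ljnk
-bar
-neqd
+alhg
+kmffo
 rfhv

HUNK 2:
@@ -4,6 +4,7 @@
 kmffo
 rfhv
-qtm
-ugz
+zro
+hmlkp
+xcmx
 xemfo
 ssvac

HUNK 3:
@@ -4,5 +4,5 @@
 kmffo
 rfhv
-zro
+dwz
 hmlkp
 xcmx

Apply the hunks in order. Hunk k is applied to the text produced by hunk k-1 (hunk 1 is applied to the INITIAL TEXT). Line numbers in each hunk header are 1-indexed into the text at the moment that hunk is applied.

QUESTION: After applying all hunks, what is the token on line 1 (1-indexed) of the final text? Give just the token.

Hunk 1: at line 2 remove [bar,neqd] add [alhg,kmffo] -> 9 lines: dsam ljnk alhg kmffo rfhv qtm ugz xemfo ssvac
Hunk 2: at line 4 remove [qtm,ugz] add [zro,hmlkp,xcmx] -> 10 lines: dsam ljnk alhg kmffo rfhv zro hmlkp xcmx xemfo ssvac
Hunk 3: at line 4 remove [zro] add [dwz] -> 10 lines: dsam ljnk alhg kmffo rfhv dwz hmlkp xcmx xemfo ssvac
Final line 1: dsam

Answer: dsam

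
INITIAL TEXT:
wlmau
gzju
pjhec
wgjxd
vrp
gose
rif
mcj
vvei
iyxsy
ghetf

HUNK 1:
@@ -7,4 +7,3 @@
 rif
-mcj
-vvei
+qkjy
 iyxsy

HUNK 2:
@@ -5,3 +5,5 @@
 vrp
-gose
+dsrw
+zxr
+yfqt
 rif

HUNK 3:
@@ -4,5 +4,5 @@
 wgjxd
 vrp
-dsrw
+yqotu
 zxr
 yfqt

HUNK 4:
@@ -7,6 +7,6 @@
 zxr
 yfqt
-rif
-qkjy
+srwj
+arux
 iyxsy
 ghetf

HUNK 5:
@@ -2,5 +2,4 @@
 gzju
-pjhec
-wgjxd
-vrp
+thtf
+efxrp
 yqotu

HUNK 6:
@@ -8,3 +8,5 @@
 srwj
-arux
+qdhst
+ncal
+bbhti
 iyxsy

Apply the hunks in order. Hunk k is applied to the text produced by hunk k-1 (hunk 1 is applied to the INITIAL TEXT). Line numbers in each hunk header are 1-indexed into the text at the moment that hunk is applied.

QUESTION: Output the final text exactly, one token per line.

Hunk 1: at line 7 remove [mcj,vvei] add [qkjy] -> 10 lines: wlmau gzju pjhec wgjxd vrp gose rif qkjy iyxsy ghetf
Hunk 2: at line 5 remove [gose] add [dsrw,zxr,yfqt] -> 12 lines: wlmau gzju pjhec wgjxd vrp dsrw zxr yfqt rif qkjy iyxsy ghetf
Hunk 3: at line 4 remove [dsrw] add [yqotu] -> 12 lines: wlmau gzju pjhec wgjxd vrp yqotu zxr yfqt rif qkjy iyxsy ghetf
Hunk 4: at line 7 remove [rif,qkjy] add [srwj,arux] -> 12 lines: wlmau gzju pjhec wgjxd vrp yqotu zxr yfqt srwj arux iyxsy ghetf
Hunk 5: at line 2 remove [pjhec,wgjxd,vrp] add [thtf,efxrp] -> 11 lines: wlmau gzju thtf efxrp yqotu zxr yfqt srwj arux iyxsy ghetf
Hunk 6: at line 8 remove [arux] add [qdhst,ncal,bbhti] -> 13 lines: wlmau gzju thtf efxrp yqotu zxr yfqt srwj qdhst ncal bbhti iyxsy ghetf

Answer: wlmau
gzju
thtf
efxrp
yqotu
zxr
yfqt
srwj
qdhst
ncal
bbhti
iyxsy
ghetf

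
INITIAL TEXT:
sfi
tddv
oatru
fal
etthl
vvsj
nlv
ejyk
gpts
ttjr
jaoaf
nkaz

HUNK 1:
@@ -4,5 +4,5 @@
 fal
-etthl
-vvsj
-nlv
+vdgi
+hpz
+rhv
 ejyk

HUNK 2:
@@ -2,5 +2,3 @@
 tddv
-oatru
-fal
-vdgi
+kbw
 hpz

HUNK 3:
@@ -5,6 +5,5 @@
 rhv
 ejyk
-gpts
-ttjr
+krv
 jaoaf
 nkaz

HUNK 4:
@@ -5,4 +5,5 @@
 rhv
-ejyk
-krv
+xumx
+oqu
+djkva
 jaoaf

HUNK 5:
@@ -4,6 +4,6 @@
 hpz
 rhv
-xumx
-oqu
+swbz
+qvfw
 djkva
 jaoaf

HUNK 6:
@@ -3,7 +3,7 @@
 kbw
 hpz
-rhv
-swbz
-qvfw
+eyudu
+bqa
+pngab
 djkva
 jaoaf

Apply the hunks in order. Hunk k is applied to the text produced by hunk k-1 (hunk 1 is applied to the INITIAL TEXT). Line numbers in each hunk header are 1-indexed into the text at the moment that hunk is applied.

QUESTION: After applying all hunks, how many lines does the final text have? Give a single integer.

Hunk 1: at line 4 remove [etthl,vvsj,nlv] add [vdgi,hpz,rhv] -> 12 lines: sfi tddv oatru fal vdgi hpz rhv ejyk gpts ttjr jaoaf nkaz
Hunk 2: at line 2 remove [oatru,fal,vdgi] add [kbw] -> 10 lines: sfi tddv kbw hpz rhv ejyk gpts ttjr jaoaf nkaz
Hunk 3: at line 5 remove [gpts,ttjr] add [krv] -> 9 lines: sfi tddv kbw hpz rhv ejyk krv jaoaf nkaz
Hunk 4: at line 5 remove [ejyk,krv] add [xumx,oqu,djkva] -> 10 lines: sfi tddv kbw hpz rhv xumx oqu djkva jaoaf nkaz
Hunk 5: at line 4 remove [xumx,oqu] add [swbz,qvfw] -> 10 lines: sfi tddv kbw hpz rhv swbz qvfw djkva jaoaf nkaz
Hunk 6: at line 3 remove [rhv,swbz,qvfw] add [eyudu,bqa,pngab] -> 10 lines: sfi tddv kbw hpz eyudu bqa pngab djkva jaoaf nkaz
Final line count: 10

Answer: 10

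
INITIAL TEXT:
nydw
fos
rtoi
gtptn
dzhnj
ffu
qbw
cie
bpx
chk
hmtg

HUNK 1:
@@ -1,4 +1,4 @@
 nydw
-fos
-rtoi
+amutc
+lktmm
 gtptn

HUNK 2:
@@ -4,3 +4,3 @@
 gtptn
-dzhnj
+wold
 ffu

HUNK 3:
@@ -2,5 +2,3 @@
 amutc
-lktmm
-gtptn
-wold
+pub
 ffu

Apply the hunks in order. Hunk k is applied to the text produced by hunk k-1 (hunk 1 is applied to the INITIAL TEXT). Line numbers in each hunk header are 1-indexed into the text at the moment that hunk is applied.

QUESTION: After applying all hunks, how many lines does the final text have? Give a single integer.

Answer: 9

Derivation:
Hunk 1: at line 1 remove [fos,rtoi] add [amutc,lktmm] -> 11 lines: nydw amutc lktmm gtptn dzhnj ffu qbw cie bpx chk hmtg
Hunk 2: at line 4 remove [dzhnj] add [wold] -> 11 lines: nydw amutc lktmm gtptn wold ffu qbw cie bpx chk hmtg
Hunk 3: at line 2 remove [lktmm,gtptn,wold] add [pub] -> 9 lines: nydw amutc pub ffu qbw cie bpx chk hmtg
Final line count: 9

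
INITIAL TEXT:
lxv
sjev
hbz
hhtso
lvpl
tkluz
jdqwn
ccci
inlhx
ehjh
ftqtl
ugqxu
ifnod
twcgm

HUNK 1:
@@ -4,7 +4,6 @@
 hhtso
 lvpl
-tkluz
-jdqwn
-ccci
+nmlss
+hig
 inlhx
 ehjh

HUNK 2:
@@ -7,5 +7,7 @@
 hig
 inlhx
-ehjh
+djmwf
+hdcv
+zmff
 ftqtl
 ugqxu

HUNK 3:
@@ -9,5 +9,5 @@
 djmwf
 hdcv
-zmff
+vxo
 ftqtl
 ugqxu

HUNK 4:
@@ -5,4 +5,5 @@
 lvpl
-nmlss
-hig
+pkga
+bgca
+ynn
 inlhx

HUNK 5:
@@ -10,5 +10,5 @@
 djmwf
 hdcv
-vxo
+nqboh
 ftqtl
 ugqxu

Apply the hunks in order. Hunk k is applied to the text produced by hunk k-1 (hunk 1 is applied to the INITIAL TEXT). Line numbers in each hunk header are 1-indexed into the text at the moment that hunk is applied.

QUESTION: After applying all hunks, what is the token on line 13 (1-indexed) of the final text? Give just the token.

Answer: ftqtl

Derivation:
Hunk 1: at line 4 remove [tkluz,jdqwn,ccci] add [nmlss,hig] -> 13 lines: lxv sjev hbz hhtso lvpl nmlss hig inlhx ehjh ftqtl ugqxu ifnod twcgm
Hunk 2: at line 7 remove [ehjh] add [djmwf,hdcv,zmff] -> 15 lines: lxv sjev hbz hhtso lvpl nmlss hig inlhx djmwf hdcv zmff ftqtl ugqxu ifnod twcgm
Hunk 3: at line 9 remove [zmff] add [vxo] -> 15 lines: lxv sjev hbz hhtso lvpl nmlss hig inlhx djmwf hdcv vxo ftqtl ugqxu ifnod twcgm
Hunk 4: at line 5 remove [nmlss,hig] add [pkga,bgca,ynn] -> 16 lines: lxv sjev hbz hhtso lvpl pkga bgca ynn inlhx djmwf hdcv vxo ftqtl ugqxu ifnod twcgm
Hunk 5: at line 10 remove [vxo] add [nqboh] -> 16 lines: lxv sjev hbz hhtso lvpl pkga bgca ynn inlhx djmwf hdcv nqboh ftqtl ugqxu ifnod twcgm
Final line 13: ftqtl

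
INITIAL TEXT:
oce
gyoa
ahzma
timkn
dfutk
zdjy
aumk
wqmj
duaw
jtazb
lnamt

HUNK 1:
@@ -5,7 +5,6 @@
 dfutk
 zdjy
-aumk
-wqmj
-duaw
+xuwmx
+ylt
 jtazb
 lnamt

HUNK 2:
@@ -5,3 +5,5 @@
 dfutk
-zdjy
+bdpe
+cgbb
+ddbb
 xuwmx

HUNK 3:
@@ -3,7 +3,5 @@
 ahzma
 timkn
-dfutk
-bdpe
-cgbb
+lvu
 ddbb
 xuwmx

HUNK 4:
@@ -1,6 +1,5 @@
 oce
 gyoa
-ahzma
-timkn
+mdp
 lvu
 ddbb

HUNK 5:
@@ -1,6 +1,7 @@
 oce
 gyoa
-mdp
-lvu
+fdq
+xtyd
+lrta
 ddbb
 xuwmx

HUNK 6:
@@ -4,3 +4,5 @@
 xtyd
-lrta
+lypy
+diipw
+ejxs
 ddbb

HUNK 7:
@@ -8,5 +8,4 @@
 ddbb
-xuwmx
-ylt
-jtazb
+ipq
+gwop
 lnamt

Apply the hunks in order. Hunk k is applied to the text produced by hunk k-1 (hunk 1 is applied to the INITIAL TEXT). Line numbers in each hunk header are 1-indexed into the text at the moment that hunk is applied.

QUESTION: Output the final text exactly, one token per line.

Hunk 1: at line 5 remove [aumk,wqmj,duaw] add [xuwmx,ylt] -> 10 lines: oce gyoa ahzma timkn dfutk zdjy xuwmx ylt jtazb lnamt
Hunk 2: at line 5 remove [zdjy] add [bdpe,cgbb,ddbb] -> 12 lines: oce gyoa ahzma timkn dfutk bdpe cgbb ddbb xuwmx ylt jtazb lnamt
Hunk 3: at line 3 remove [dfutk,bdpe,cgbb] add [lvu] -> 10 lines: oce gyoa ahzma timkn lvu ddbb xuwmx ylt jtazb lnamt
Hunk 4: at line 1 remove [ahzma,timkn] add [mdp] -> 9 lines: oce gyoa mdp lvu ddbb xuwmx ylt jtazb lnamt
Hunk 5: at line 1 remove [mdp,lvu] add [fdq,xtyd,lrta] -> 10 lines: oce gyoa fdq xtyd lrta ddbb xuwmx ylt jtazb lnamt
Hunk 6: at line 4 remove [lrta] add [lypy,diipw,ejxs] -> 12 lines: oce gyoa fdq xtyd lypy diipw ejxs ddbb xuwmx ylt jtazb lnamt
Hunk 7: at line 8 remove [xuwmx,ylt,jtazb] add [ipq,gwop] -> 11 lines: oce gyoa fdq xtyd lypy diipw ejxs ddbb ipq gwop lnamt

Answer: oce
gyoa
fdq
xtyd
lypy
diipw
ejxs
ddbb
ipq
gwop
lnamt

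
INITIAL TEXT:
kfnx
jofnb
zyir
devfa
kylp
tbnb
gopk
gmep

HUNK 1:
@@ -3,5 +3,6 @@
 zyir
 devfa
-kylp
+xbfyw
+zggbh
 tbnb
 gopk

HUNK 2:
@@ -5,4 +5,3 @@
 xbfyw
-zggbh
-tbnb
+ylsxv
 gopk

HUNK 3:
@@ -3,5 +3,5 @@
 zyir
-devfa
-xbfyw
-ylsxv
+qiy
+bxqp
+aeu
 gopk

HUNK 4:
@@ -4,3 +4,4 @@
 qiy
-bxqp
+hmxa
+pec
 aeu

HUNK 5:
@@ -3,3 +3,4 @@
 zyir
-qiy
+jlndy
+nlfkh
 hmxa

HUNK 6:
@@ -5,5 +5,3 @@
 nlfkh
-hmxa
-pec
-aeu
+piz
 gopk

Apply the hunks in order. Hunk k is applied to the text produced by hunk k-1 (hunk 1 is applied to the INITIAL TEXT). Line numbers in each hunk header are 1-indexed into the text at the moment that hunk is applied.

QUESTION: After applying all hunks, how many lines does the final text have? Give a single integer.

Answer: 8

Derivation:
Hunk 1: at line 3 remove [kylp] add [xbfyw,zggbh] -> 9 lines: kfnx jofnb zyir devfa xbfyw zggbh tbnb gopk gmep
Hunk 2: at line 5 remove [zggbh,tbnb] add [ylsxv] -> 8 lines: kfnx jofnb zyir devfa xbfyw ylsxv gopk gmep
Hunk 3: at line 3 remove [devfa,xbfyw,ylsxv] add [qiy,bxqp,aeu] -> 8 lines: kfnx jofnb zyir qiy bxqp aeu gopk gmep
Hunk 4: at line 4 remove [bxqp] add [hmxa,pec] -> 9 lines: kfnx jofnb zyir qiy hmxa pec aeu gopk gmep
Hunk 5: at line 3 remove [qiy] add [jlndy,nlfkh] -> 10 lines: kfnx jofnb zyir jlndy nlfkh hmxa pec aeu gopk gmep
Hunk 6: at line 5 remove [hmxa,pec,aeu] add [piz] -> 8 lines: kfnx jofnb zyir jlndy nlfkh piz gopk gmep
Final line count: 8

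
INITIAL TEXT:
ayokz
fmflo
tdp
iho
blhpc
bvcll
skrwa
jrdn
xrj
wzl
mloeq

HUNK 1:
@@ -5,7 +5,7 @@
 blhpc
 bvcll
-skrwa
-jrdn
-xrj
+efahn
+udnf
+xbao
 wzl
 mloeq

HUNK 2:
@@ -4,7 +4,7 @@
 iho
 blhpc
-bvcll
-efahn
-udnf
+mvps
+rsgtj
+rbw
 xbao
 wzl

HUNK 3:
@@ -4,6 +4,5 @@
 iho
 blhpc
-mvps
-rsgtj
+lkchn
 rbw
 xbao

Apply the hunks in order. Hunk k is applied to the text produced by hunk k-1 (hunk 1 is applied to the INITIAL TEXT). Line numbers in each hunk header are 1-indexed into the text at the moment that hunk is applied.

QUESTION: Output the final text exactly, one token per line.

Answer: ayokz
fmflo
tdp
iho
blhpc
lkchn
rbw
xbao
wzl
mloeq

Derivation:
Hunk 1: at line 5 remove [skrwa,jrdn,xrj] add [efahn,udnf,xbao] -> 11 lines: ayokz fmflo tdp iho blhpc bvcll efahn udnf xbao wzl mloeq
Hunk 2: at line 4 remove [bvcll,efahn,udnf] add [mvps,rsgtj,rbw] -> 11 lines: ayokz fmflo tdp iho blhpc mvps rsgtj rbw xbao wzl mloeq
Hunk 3: at line 4 remove [mvps,rsgtj] add [lkchn] -> 10 lines: ayokz fmflo tdp iho blhpc lkchn rbw xbao wzl mloeq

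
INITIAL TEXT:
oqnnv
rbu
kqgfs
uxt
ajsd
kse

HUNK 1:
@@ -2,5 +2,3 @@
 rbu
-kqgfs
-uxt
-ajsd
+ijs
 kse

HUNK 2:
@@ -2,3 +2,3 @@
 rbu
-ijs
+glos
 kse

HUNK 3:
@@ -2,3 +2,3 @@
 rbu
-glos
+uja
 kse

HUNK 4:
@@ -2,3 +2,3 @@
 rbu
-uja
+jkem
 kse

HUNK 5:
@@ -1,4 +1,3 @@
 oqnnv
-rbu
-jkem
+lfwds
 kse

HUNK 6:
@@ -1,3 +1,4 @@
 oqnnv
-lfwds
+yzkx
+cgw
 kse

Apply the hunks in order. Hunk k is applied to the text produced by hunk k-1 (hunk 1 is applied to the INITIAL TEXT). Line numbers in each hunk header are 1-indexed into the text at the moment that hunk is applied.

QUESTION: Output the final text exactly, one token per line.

Hunk 1: at line 2 remove [kqgfs,uxt,ajsd] add [ijs] -> 4 lines: oqnnv rbu ijs kse
Hunk 2: at line 2 remove [ijs] add [glos] -> 4 lines: oqnnv rbu glos kse
Hunk 3: at line 2 remove [glos] add [uja] -> 4 lines: oqnnv rbu uja kse
Hunk 4: at line 2 remove [uja] add [jkem] -> 4 lines: oqnnv rbu jkem kse
Hunk 5: at line 1 remove [rbu,jkem] add [lfwds] -> 3 lines: oqnnv lfwds kse
Hunk 6: at line 1 remove [lfwds] add [yzkx,cgw] -> 4 lines: oqnnv yzkx cgw kse

Answer: oqnnv
yzkx
cgw
kse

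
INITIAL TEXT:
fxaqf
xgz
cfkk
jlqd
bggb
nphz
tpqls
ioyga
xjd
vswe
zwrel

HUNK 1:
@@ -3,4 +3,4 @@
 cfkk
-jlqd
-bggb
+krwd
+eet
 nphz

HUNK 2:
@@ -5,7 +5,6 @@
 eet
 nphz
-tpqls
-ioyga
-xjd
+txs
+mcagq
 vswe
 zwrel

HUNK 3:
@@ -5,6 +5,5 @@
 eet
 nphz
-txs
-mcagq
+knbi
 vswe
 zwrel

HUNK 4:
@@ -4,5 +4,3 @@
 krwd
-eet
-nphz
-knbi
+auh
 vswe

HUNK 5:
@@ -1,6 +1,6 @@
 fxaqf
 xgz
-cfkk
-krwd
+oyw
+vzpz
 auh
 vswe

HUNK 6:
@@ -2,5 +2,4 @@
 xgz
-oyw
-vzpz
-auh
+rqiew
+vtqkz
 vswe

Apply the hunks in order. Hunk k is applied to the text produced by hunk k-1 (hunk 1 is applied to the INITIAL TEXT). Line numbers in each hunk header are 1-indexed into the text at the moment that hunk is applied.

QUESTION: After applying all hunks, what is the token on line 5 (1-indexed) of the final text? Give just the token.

Hunk 1: at line 3 remove [jlqd,bggb] add [krwd,eet] -> 11 lines: fxaqf xgz cfkk krwd eet nphz tpqls ioyga xjd vswe zwrel
Hunk 2: at line 5 remove [tpqls,ioyga,xjd] add [txs,mcagq] -> 10 lines: fxaqf xgz cfkk krwd eet nphz txs mcagq vswe zwrel
Hunk 3: at line 5 remove [txs,mcagq] add [knbi] -> 9 lines: fxaqf xgz cfkk krwd eet nphz knbi vswe zwrel
Hunk 4: at line 4 remove [eet,nphz,knbi] add [auh] -> 7 lines: fxaqf xgz cfkk krwd auh vswe zwrel
Hunk 5: at line 1 remove [cfkk,krwd] add [oyw,vzpz] -> 7 lines: fxaqf xgz oyw vzpz auh vswe zwrel
Hunk 6: at line 2 remove [oyw,vzpz,auh] add [rqiew,vtqkz] -> 6 lines: fxaqf xgz rqiew vtqkz vswe zwrel
Final line 5: vswe

Answer: vswe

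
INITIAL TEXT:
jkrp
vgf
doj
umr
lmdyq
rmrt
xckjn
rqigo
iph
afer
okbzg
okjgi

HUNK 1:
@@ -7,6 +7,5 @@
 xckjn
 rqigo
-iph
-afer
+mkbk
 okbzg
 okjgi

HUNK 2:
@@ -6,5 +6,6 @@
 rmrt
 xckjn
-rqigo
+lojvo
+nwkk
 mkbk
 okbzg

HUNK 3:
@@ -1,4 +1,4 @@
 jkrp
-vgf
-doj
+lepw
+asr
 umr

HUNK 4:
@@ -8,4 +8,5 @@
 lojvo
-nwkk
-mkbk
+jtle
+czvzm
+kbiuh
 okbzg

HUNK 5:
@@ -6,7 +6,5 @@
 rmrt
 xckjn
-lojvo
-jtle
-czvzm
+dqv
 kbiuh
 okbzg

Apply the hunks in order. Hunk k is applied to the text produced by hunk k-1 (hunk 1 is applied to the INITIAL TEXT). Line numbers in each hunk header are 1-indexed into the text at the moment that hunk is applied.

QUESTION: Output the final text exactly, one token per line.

Hunk 1: at line 7 remove [iph,afer] add [mkbk] -> 11 lines: jkrp vgf doj umr lmdyq rmrt xckjn rqigo mkbk okbzg okjgi
Hunk 2: at line 6 remove [rqigo] add [lojvo,nwkk] -> 12 lines: jkrp vgf doj umr lmdyq rmrt xckjn lojvo nwkk mkbk okbzg okjgi
Hunk 3: at line 1 remove [vgf,doj] add [lepw,asr] -> 12 lines: jkrp lepw asr umr lmdyq rmrt xckjn lojvo nwkk mkbk okbzg okjgi
Hunk 4: at line 8 remove [nwkk,mkbk] add [jtle,czvzm,kbiuh] -> 13 lines: jkrp lepw asr umr lmdyq rmrt xckjn lojvo jtle czvzm kbiuh okbzg okjgi
Hunk 5: at line 6 remove [lojvo,jtle,czvzm] add [dqv] -> 11 lines: jkrp lepw asr umr lmdyq rmrt xckjn dqv kbiuh okbzg okjgi

Answer: jkrp
lepw
asr
umr
lmdyq
rmrt
xckjn
dqv
kbiuh
okbzg
okjgi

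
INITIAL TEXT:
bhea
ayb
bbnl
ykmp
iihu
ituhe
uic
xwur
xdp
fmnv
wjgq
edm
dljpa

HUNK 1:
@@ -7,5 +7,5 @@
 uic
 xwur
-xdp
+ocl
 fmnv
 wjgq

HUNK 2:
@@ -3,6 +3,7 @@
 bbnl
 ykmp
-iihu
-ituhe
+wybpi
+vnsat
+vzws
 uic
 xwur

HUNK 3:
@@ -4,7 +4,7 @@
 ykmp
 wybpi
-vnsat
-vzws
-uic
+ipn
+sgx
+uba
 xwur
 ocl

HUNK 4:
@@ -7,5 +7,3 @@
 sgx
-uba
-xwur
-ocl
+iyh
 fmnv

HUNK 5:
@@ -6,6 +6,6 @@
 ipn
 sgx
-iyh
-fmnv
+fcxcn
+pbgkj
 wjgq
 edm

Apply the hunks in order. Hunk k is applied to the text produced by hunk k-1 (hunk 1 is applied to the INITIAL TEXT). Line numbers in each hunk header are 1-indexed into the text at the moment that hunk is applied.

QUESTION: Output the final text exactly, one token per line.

Hunk 1: at line 7 remove [xdp] add [ocl] -> 13 lines: bhea ayb bbnl ykmp iihu ituhe uic xwur ocl fmnv wjgq edm dljpa
Hunk 2: at line 3 remove [iihu,ituhe] add [wybpi,vnsat,vzws] -> 14 lines: bhea ayb bbnl ykmp wybpi vnsat vzws uic xwur ocl fmnv wjgq edm dljpa
Hunk 3: at line 4 remove [vnsat,vzws,uic] add [ipn,sgx,uba] -> 14 lines: bhea ayb bbnl ykmp wybpi ipn sgx uba xwur ocl fmnv wjgq edm dljpa
Hunk 4: at line 7 remove [uba,xwur,ocl] add [iyh] -> 12 lines: bhea ayb bbnl ykmp wybpi ipn sgx iyh fmnv wjgq edm dljpa
Hunk 5: at line 6 remove [iyh,fmnv] add [fcxcn,pbgkj] -> 12 lines: bhea ayb bbnl ykmp wybpi ipn sgx fcxcn pbgkj wjgq edm dljpa

Answer: bhea
ayb
bbnl
ykmp
wybpi
ipn
sgx
fcxcn
pbgkj
wjgq
edm
dljpa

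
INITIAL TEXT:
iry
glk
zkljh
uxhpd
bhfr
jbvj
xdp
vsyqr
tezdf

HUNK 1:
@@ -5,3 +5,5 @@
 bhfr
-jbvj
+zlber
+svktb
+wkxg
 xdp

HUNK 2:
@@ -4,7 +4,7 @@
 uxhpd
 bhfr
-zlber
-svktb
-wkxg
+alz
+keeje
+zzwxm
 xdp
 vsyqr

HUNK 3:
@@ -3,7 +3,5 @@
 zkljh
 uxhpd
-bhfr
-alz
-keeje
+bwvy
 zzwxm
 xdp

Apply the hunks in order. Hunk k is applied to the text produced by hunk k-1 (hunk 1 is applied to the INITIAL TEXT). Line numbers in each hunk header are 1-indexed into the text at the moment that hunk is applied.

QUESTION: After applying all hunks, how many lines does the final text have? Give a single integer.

Answer: 9

Derivation:
Hunk 1: at line 5 remove [jbvj] add [zlber,svktb,wkxg] -> 11 lines: iry glk zkljh uxhpd bhfr zlber svktb wkxg xdp vsyqr tezdf
Hunk 2: at line 4 remove [zlber,svktb,wkxg] add [alz,keeje,zzwxm] -> 11 lines: iry glk zkljh uxhpd bhfr alz keeje zzwxm xdp vsyqr tezdf
Hunk 3: at line 3 remove [bhfr,alz,keeje] add [bwvy] -> 9 lines: iry glk zkljh uxhpd bwvy zzwxm xdp vsyqr tezdf
Final line count: 9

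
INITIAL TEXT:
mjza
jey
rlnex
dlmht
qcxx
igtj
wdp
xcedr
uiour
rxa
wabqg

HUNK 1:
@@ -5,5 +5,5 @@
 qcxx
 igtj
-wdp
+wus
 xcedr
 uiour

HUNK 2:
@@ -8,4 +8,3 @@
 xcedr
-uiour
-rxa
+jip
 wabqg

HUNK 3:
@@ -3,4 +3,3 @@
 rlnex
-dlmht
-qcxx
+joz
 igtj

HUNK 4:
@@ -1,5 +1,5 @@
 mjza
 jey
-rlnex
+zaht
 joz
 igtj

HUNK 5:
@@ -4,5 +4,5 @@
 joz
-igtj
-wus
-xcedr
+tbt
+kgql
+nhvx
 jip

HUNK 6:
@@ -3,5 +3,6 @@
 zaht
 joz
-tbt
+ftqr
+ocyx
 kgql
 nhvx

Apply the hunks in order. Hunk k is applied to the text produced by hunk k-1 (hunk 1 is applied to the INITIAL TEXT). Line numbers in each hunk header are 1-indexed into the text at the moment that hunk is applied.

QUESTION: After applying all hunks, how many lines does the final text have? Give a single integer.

Answer: 10

Derivation:
Hunk 1: at line 5 remove [wdp] add [wus] -> 11 lines: mjza jey rlnex dlmht qcxx igtj wus xcedr uiour rxa wabqg
Hunk 2: at line 8 remove [uiour,rxa] add [jip] -> 10 lines: mjza jey rlnex dlmht qcxx igtj wus xcedr jip wabqg
Hunk 3: at line 3 remove [dlmht,qcxx] add [joz] -> 9 lines: mjza jey rlnex joz igtj wus xcedr jip wabqg
Hunk 4: at line 1 remove [rlnex] add [zaht] -> 9 lines: mjza jey zaht joz igtj wus xcedr jip wabqg
Hunk 5: at line 4 remove [igtj,wus,xcedr] add [tbt,kgql,nhvx] -> 9 lines: mjza jey zaht joz tbt kgql nhvx jip wabqg
Hunk 6: at line 3 remove [tbt] add [ftqr,ocyx] -> 10 lines: mjza jey zaht joz ftqr ocyx kgql nhvx jip wabqg
Final line count: 10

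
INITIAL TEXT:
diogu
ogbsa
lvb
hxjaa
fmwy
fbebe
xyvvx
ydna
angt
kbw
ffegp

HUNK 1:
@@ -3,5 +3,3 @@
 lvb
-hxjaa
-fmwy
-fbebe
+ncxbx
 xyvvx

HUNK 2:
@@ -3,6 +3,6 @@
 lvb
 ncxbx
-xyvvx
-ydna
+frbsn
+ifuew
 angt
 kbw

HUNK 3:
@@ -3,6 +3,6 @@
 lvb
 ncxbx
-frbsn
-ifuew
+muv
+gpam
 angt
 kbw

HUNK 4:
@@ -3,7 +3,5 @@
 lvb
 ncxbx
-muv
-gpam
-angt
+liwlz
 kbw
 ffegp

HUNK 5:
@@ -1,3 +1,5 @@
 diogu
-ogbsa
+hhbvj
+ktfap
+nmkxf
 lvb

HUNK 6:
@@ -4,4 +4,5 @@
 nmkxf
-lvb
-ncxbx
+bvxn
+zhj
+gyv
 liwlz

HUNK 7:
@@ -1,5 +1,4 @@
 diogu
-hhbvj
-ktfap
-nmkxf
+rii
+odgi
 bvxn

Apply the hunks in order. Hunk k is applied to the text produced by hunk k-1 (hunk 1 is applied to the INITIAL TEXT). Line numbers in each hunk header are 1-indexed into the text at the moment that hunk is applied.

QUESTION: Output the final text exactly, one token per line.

Answer: diogu
rii
odgi
bvxn
zhj
gyv
liwlz
kbw
ffegp

Derivation:
Hunk 1: at line 3 remove [hxjaa,fmwy,fbebe] add [ncxbx] -> 9 lines: diogu ogbsa lvb ncxbx xyvvx ydna angt kbw ffegp
Hunk 2: at line 3 remove [xyvvx,ydna] add [frbsn,ifuew] -> 9 lines: diogu ogbsa lvb ncxbx frbsn ifuew angt kbw ffegp
Hunk 3: at line 3 remove [frbsn,ifuew] add [muv,gpam] -> 9 lines: diogu ogbsa lvb ncxbx muv gpam angt kbw ffegp
Hunk 4: at line 3 remove [muv,gpam,angt] add [liwlz] -> 7 lines: diogu ogbsa lvb ncxbx liwlz kbw ffegp
Hunk 5: at line 1 remove [ogbsa] add [hhbvj,ktfap,nmkxf] -> 9 lines: diogu hhbvj ktfap nmkxf lvb ncxbx liwlz kbw ffegp
Hunk 6: at line 4 remove [lvb,ncxbx] add [bvxn,zhj,gyv] -> 10 lines: diogu hhbvj ktfap nmkxf bvxn zhj gyv liwlz kbw ffegp
Hunk 7: at line 1 remove [hhbvj,ktfap,nmkxf] add [rii,odgi] -> 9 lines: diogu rii odgi bvxn zhj gyv liwlz kbw ffegp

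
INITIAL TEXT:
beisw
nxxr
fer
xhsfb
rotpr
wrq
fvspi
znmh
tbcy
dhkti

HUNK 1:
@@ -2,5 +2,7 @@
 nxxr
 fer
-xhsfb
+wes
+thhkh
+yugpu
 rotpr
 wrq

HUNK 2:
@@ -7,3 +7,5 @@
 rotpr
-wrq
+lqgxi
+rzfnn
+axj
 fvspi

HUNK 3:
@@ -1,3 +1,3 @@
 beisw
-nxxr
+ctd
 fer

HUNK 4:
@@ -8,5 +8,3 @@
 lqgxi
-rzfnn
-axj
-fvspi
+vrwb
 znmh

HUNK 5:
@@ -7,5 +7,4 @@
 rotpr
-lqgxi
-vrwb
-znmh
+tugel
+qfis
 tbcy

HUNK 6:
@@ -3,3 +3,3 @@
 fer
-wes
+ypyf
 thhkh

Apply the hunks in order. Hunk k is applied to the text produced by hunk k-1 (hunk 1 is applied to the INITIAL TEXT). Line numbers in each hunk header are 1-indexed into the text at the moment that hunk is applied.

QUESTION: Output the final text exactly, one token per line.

Answer: beisw
ctd
fer
ypyf
thhkh
yugpu
rotpr
tugel
qfis
tbcy
dhkti

Derivation:
Hunk 1: at line 2 remove [xhsfb] add [wes,thhkh,yugpu] -> 12 lines: beisw nxxr fer wes thhkh yugpu rotpr wrq fvspi znmh tbcy dhkti
Hunk 2: at line 7 remove [wrq] add [lqgxi,rzfnn,axj] -> 14 lines: beisw nxxr fer wes thhkh yugpu rotpr lqgxi rzfnn axj fvspi znmh tbcy dhkti
Hunk 3: at line 1 remove [nxxr] add [ctd] -> 14 lines: beisw ctd fer wes thhkh yugpu rotpr lqgxi rzfnn axj fvspi znmh tbcy dhkti
Hunk 4: at line 8 remove [rzfnn,axj,fvspi] add [vrwb] -> 12 lines: beisw ctd fer wes thhkh yugpu rotpr lqgxi vrwb znmh tbcy dhkti
Hunk 5: at line 7 remove [lqgxi,vrwb,znmh] add [tugel,qfis] -> 11 lines: beisw ctd fer wes thhkh yugpu rotpr tugel qfis tbcy dhkti
Hunk 6: at line 3 remove [wes] add [ypyf] -> 11 lines: beisw ctd fer ypyf thhkh yugpu rotpr tugel qfis tbcy dhkti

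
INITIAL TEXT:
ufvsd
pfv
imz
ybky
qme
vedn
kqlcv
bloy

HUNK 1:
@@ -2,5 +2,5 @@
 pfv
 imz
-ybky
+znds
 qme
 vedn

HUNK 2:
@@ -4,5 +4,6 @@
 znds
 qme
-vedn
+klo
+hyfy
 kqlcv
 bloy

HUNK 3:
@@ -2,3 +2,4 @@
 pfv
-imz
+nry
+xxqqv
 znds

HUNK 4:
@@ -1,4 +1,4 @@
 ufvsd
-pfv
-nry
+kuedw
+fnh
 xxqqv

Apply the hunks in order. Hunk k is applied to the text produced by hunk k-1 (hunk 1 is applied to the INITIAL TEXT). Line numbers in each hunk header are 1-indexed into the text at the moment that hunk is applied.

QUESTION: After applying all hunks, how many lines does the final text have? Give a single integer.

Answer: 10

Derivation:
Hunk 1: at line 2 remove [ybky] add [znds] -> 8 lines: ufvsd pfv imz znds qme vedn kqlcv bloy
Hunk 2: at line 4 remove [vedn] add [klo,hyfy] -> 9 lines: ufvsd pfv imz znds qme klo hyfy kqlcv bloy
Hunk 3: at line 2 remove [imz] add [nry,xxqqv] -> 10 lines: ufvsd pfv nry xxqqv znds qme klo hyfy kqlcv bloy
Hunk 4: at line 1 remove [pfv,nry] add [kuedw,fnh] -> 10 lines: ufvsd kuedw fnh xxqqv znds qme klo hyfy kqlcv bloy
Final line count: 10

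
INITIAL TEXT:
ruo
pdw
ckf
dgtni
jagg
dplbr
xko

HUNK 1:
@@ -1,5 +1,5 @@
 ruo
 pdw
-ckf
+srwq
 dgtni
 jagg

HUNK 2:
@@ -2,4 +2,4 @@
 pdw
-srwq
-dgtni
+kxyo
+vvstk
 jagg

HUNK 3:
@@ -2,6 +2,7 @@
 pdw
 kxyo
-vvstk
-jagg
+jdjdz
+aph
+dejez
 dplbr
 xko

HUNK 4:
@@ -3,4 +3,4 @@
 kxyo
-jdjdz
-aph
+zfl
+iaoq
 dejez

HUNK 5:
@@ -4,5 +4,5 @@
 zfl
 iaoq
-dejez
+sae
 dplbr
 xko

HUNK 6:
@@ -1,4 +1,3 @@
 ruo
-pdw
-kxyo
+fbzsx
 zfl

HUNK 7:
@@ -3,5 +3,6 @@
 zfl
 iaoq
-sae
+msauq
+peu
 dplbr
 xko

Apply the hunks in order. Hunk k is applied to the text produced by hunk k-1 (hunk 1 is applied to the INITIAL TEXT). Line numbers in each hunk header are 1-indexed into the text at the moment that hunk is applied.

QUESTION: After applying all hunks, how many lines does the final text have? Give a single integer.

Answer: 8

Derivation:
Hunk 1: at line 1 remove [ckf] add [srwq] -> 7 lines: ruo pdw srwq dgtni jagg dplbr xko
Hunk 2: at line 2 remove [srwq,dgtni] add [kxyo,vvstk] -> 7 lines: ruo pdw kxyo vvstk jagg dplbr xko
Hunk 3: at line 2 remove [vvstk,jagg] add [jdjdz,aph,dejez] -> 8 lines: ruo pdw kxyo jdjdz aph dejez dplbr xko
Hunk 4: at line 3 remove [jdjdz,aph] add [zfl,iaoq] -> 8 lines: ruo pdw kxyo zfl iaoq dejez dplbr xko
Hunk 5: at line 4 remove [dejez] add [sae] -> 8 lines: ruo pdw kxyo zfl iaoq sae dplbr xko
Hunk 6: at line 1 remove [pdw,kxyo] add [fbzsx] -> 7 lines: ruo fbzsx zfl iaoq sae dplbr xko
Hunk 7: at line 3 remove [sae] add [msauq,peu] -> 8 lines: ruo fbzsx zfl iaoq msauq peu dplbr xko
Final line count: 8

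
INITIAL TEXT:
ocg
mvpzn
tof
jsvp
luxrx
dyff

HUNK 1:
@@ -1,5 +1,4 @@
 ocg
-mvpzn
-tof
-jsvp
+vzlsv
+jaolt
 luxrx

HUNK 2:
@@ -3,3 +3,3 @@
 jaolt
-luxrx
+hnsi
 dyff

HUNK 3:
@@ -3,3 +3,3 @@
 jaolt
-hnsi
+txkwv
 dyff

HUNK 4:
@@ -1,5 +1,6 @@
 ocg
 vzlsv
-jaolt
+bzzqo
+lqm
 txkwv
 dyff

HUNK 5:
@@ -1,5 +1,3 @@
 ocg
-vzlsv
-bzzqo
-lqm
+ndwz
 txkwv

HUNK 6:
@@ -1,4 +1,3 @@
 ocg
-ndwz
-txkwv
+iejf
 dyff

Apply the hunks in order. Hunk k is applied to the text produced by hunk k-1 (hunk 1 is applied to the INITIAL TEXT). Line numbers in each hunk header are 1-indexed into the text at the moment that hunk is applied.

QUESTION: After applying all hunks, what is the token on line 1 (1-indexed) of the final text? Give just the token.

Answer: ocg

Derivation:
Hunk 1: at line 1 remove [mvpzn,tof,jsvp] add [vzlsv,jaolt] -> 5 lines: ocg vzlsv jaolt luxrx dyff
Hunk 2: at line 3 remove [luxrx] add [hnsi] -> 5 lines: ocg vzlsv jaolt hnsi dyff
Hunk 3: at line 3 remove [hnsi] add [txkwv] -> 5 lines: ocg vzlsv jaolt txkwv dyff
Hunk 4: at line 1 remove [jaolt] add [bzzqo,lqm] -> 6 lines: ocg vzlsv bzzqo lqm txkwv dyff
Hunk 5: at line 1 remove [vzlsv,bzzqo,lqm] add [ndwz] -> 4 lines: ocg ndwz txkwv dyff
Hunk 6: at line 1 remove [ndwz,txkwv] add [iejf] -> 3 lines: ocg iejf dyff
Final line 1: ocg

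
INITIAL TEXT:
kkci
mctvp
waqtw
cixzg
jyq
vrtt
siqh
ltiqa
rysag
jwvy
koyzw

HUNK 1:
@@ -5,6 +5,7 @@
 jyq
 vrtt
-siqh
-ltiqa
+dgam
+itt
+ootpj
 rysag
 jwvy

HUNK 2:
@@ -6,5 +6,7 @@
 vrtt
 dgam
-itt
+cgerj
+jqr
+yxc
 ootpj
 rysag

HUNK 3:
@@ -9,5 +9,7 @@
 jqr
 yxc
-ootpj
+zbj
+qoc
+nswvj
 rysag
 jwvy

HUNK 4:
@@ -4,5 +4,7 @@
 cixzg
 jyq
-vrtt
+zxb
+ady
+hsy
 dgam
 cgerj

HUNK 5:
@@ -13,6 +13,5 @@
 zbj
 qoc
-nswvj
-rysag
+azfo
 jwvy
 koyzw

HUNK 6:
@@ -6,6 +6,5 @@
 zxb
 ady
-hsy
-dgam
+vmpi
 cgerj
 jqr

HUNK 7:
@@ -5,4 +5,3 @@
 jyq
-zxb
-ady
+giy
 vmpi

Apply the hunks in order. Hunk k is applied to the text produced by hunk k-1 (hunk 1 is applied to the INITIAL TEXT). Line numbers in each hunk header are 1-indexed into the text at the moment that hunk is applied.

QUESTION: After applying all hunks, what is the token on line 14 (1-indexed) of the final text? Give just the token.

Hunk 1: at line 5 remove [siqh,ltiqa] add [dgam,itt,ootpj] -> 12 lines: kkci mctvp waqtw cixzg jyq vrtt dgam itt ootpj rysag jwvy koyzw
Hunk 2: at line 6 remove [itt] add [cgerj,jqr,yxc] -> 14 lines: kkci mctvp waqtw cixzg jyq vrtt dgam cgerj jqr yxc ootpj rysag jwvy koyzw
Hunk 3: at line 9 remove [ootpj] add [zbj,qoc,nswvj] -> 16 lines: kkci mctvp waqtw cixzg jyq vrtt dgam cgerj jqr yxc zbj qoc nswvj rysag jwvy koyzw
Hunk 4: at line 4 remove [vrtt] add [zxb,ady,hsy] -> 18 lines: kkci mctvp waqtw cixzg jyq zxb ady hsy dgam cgerj jqr yxc zbj qoc nswvj rysag jwvy koyzw
Hunk 5: at line 13 remove [nswvj,rysag] add [azfo] -> 17 lines: kkci mctvp waqtw cixzg jyq zxb ady hsy dgam cgerj jqr yxc zbj qoc azfo jwvy koyzw
Hunk 6: at line 6 remove [hsy,dgam] add [vmpi] -> 16 lines: kkci mctvp waqtw cixzg jyq zxb ady vmpi cgerj jqr yxc zbj qoc azfo jwvy koyzw
Hunk 7: at line 5 remove [zxb,ady] add [giy] -> 15 lines: kkci mctvp waqtw cixzg jyq giy vmpi cgerj jqr yxc zbj qoc azfo jwvy koyzw
Final line 14: jwvy

Answer: jwvy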